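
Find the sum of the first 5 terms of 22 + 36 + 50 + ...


aₙ = 22 + (5-1)×14 = 78
Sₙ = n(a₁+aₙ)/2 = 5×(22+78)/2
= 5×100/2 = 250

S_5 = 250


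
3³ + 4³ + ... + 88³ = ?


Σₖ₌3^88 k³ = [88·89/2]² − [2·3/2]²
= 15335056 − 9 = 15335047

Σk³ = 15335047


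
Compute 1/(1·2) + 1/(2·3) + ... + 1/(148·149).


1/(k(k+1)) = 1/k - 1/(k+1) (partial fractions)
Telescoping: Σ = 1 - 1/149 = 148/149

Sum = 148/149


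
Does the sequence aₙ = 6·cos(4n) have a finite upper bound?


For all n, -1 ≤ cos(4n) ≤ 1, so -6 ≤ 6·cos(4n) ≤ 6
Lower bound: -6, Upper bound: 6
The sequence IS bounded

Bounded (-6 ≤ aₙ ≤ 6)


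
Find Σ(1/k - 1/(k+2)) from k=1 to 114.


Telescoping with gap 2: two head and two tail terms survive.
= (1 + 1/2) - (1/115 + 1/116)
= 3/2 - 1/115 - 1/116 = 19779/13340

Sum = 19779/13340


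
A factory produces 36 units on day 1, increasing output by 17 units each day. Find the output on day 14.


aₙ = a₁ + (n-1)d
= 36 + (14-1)×17
= 36 + 221
= 257

a_14 = 257


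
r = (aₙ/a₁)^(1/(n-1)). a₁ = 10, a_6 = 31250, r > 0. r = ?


r^(n-1) = aₙ/a₁
r^5 = 31250/10 = 3125
r = 3125^(1/5)
= 5

r = 5


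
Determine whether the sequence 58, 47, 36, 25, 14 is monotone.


Differences: -11, -11, -11, -11
All differences < 0 → strictly DECREASING

Monotonically decreasing


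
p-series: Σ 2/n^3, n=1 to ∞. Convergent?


p-series test: Σ c/n^p converges if p > 1, diverges if p ≤ 1 (constant c > 0 doesn't affect convergence).
p = 3
3 > 1 → CONVERGES

Converges (p = 3 > 1)


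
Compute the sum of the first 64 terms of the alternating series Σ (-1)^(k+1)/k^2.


S = 1 - 1/4 + 1/9 - 1/16 + 1/25 - 1/36 + 1/49 - 1/64 ± ...
= 0.8223
(Full series converges to +π²/12 ≈ +0.8225)

S_64 = 0.8223


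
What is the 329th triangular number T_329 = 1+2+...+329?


n(n+1)/2 = 329×330/2 = 108570/2 = 54285

Σk = 54285


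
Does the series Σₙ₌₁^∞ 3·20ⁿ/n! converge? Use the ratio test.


aₙ = 3·20^n/n!
a_{n+1}/aₙ = 20^(n+1)/(n+1)! × n!/20^n  (constant 3 cancels)
= 20/(n+1)
L = lim(n→∞) 20/(n+1) = 0
L < 1 → series CONVERGES

Converges (ratio test: L = 0 < 1)


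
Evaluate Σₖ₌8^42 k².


Σₖ₌8^42 k² = Σₖ₌₁^42 k² − Σₖ₌₁^7 k²
= 42·43·85/6 − 7·8·15/6
= 25585 − 140 = 25445

Σk² = 25445


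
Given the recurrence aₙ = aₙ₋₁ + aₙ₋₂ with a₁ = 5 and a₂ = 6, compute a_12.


Computing iteratively: 5, 6, 11, 17, 28, 45, 73, 118, 191, 309, 500, 809
a_12 = 809

a_12 = 809


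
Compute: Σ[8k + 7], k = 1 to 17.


Σ(8k+7) = 8·Σk + 7·n
= 8·153 + 7·17
= 1224 + 119 = 1343

Σ = 1343


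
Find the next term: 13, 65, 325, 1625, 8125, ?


Pattern: geometric (r=5)
Terms: 13, 65, 325, 1625, 8125
Next term = 40625

Next term = 40625


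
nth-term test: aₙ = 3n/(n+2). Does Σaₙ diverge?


lim(n→∞) 3n/(n+2) = 3/1 = 3  (divide numerator and denominator by n)
lim aₙ = 3 ≠ 0 → series DIVERGES

Diverges (lim aₙ = 3 ≠ 0)


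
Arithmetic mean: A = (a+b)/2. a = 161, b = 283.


AM = (161 + 283)/2 = 444/2 = 222

AM = 222


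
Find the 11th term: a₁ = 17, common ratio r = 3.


aₙ = a₁·r^(n-1)
= 17×3^10
= 17×59049
= 1003833

a_11 = 1003833


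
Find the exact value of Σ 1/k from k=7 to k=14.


Σₖ₌7^14 1/k = 1/7 + 1/8 + 1/9 + 1/10 + 1/11 + 1/12 + 1/13 + 1/14
= 288851/360360
≈ 0.8016

Sum = 288851/360360 ≈ 0.8016


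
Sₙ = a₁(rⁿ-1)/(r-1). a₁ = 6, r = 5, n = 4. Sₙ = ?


Sₙ = 6×(5^4 - 1)/(5 - 1)
= 6×(625 - 1)/4
= 6×624/4
= 936

S_4 = 936


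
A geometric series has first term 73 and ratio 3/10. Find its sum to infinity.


S∞ = a₁/(1-r) = 73/(1 - 3/10)
= 73/(7/10)
= 730/7

S∞ = 730/7


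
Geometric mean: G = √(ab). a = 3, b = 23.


GM = √(3×23) = √69 = 8.3066

GM = 8.3066


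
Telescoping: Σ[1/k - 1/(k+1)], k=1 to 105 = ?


Telescoping: adjacent terms cancel.
= 1/1 - 1/106
= 1 - 1/106 = 105/106

Sum = 105/106


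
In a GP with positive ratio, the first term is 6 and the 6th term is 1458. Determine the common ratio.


r^(n-1) = aₙ/a₁
r^5 = 1458/6 = 243
r = 243^(1/5)
= 3

r = 3


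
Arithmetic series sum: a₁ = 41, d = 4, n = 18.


aₙ = 41 + (18-1)×4 = 109
Sₙ = n(a₁+aₙ)/2 = 18×(41+109)/2
= 18×150/2 = 1350

S_18 = 1350


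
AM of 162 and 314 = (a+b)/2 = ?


AM = (162 + 314)/2 = 476/2 = 238

AM = 238


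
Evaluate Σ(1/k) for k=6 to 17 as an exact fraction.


Σₖ₌6^17 1/k = 1/6 + 1/7 + 1/8 + ... + 1/17
= 2833255/2450448
≈ 1.1562

Sum = 2833255/2450448 ≈ 1.1562


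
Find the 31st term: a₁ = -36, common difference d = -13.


aₙ = a₁ + (n-1)d
= -36 + (31-1)×-13
= -36 - 390
= -426

a_31 = -426


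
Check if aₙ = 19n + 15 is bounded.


aₙ = 19n + 15 → as n→∞, aₙ→∞
No finite upper bound exists
The sequence is UNBOUNDED

Unbounded (aₙ → ∞ as n → ∞)


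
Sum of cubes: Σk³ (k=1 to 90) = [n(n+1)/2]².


n(n+1)/2 = 90×91/2 = 4095
Σk³ = 4095² = 16769025

Σk³ = 16769025


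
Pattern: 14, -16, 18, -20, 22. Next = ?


Pattern: alternating sign, magnitude arithmetic (d=2)
Terms: 14, -16, 18, -20, 22
Next term = -24

Next term = -24


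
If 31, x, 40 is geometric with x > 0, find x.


GM = √(31×40) = √1240 = 35.2136

GM = 35.2136


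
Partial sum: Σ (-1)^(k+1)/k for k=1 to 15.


S = 1 - 1/2 + 1/3 - 1/4 + 1/5 - 1/6 + 1/7 - 1/8 ± ...
= 0.7254
(Full series converges to +ln(2) ≈ +0.6931)

S_15 = 0.7254


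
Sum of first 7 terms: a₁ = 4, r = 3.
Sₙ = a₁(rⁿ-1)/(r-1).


Sₙ = 4×(3^7 - 1)/(3 - 1)
= 4×(2187 - 1)/2
= 4×2186/2
= 4372

S_7 = 4372


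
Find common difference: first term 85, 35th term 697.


d = (aₙ - a₁)/(n-1)
= (697 - 85)/(35-1)
= 612/34 = 18

d = 18


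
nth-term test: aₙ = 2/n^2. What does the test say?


lim(n→∞) 2/n^2 = 0
lim aₙ = 0 → nth-term test is INCONCLUSIVE
(Need other tests; this is actually a convergent p-series with p=2 > 1)

Inconclusive (lim aₙ = 0; need another test)


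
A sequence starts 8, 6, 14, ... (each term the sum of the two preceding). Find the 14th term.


Computing iteratively: 8, 6, 14, 20, 34, 54, 88, 142, 230, 372, 602, 974, ...
a_14 = 2550

a_14 = 2550


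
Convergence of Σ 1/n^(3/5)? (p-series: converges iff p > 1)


p-series test: Σ c/n^p converges if p > 1, diverges if p ≤ 1 (constant c > 0 doesn't affect convergence).
p = 3/5
3/5 ≤ 1 → DIVERGES

Diverges (p = 3/5 ≤ 1)


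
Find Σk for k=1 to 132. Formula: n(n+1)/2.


n(n+1)/2 = 132×133/2 = 17556/2 = 8778

Σk = 8778


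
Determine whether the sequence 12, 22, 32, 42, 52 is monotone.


Differences: 10, 10, 10, 10
All differences > 0 → strictly INCREASING

Monotonically increasing


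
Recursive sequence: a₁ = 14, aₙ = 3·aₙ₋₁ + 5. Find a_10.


Computing step by step:
a_1 = 14
a_2 = 47
a_3 = 146
a_4 = 443
a_5 = 1334
a_6 = 4007
a_7 = 12026
a_8 = 36083
a_9 = 108254
a_10 = 324767


a_10 = 324767


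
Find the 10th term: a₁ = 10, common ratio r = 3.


aₙ = a₁·r^(n-1)
= 10×3^9
= 10×19683
= 196830

a_10 = 196830


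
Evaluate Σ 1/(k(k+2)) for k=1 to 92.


1/(k(k+2)) = (1/2)·(1/k - 1/(k+2)) (partial fractions)
Telescoping: Σ = (1/2)·(1 + 1/2 - 1/93 - 1/94) = 6463/8742

Sum = 6463/8742


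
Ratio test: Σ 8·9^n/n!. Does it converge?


aₙ = 8·9^n/n!
a_{n+1}/aₙ = 9^(n+1)/(n+1)! × n!/9^n  (constant 8 cancels)
= 9/(n+1)
L = lim(n→∞) 9/(n+1) = 0
L < 1 → series CONVERGES

Converges (ratio test: L = 0 < 1)


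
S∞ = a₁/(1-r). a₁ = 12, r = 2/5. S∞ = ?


S∞ = a₁/(1-r) = 12/(1 - 2/5)
= 12/(3/5)
= 20

S∞ = 20


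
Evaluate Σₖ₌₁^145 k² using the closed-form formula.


n = 145
n(n+1)(2n+1)/6 = 145×146×291/6
= 6160470/6 = 1026745

Σk² = 1026745


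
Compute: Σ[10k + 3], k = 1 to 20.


Σ(10k+3) = 10·Σk + 3·n
= 10·210 + 3·20
= 2100 + 60 = 2160

Σ = 2160


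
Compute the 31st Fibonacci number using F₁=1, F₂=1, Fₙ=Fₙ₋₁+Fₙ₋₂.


Fibonacci sequence: 1, 1, 2, 3, 5, 8, 13, 21, 34, 55, 89, ...
F(31) = 1346269

F(31) = 1346269


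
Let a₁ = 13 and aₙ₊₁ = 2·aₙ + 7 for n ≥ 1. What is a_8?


Computing step by step:
a_1 = 13
a_2 = 33
a_3 = 73
a_4 = 153
a_5 = 313
a_6 = 633
a_7 = 1273
a_8 = 2553


a_8 = 2553


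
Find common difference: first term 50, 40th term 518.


d = (aₙ - a₁)/(n-1)
= (518 - 50)/(40-1)
= 468/39 = 12

d = 12


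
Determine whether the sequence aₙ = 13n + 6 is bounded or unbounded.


aₙ = 13n + 6 → as n→∞, aₙ→∞
No finite upper bound exists
The sequence is UNBOUNDED

Unbounded (aₙ → ∞ as n → ∞)


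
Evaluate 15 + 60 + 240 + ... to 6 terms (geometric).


Sₙ = 15×(4^6 - 1)/(4 - 1)
= 15×(4096 - 1)/3
= 15×4095/3
= 20475

S_6 = 20475


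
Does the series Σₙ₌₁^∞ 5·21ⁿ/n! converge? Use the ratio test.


aₙ = 5·21^n/n!
a_{n+1}/aₙ = 21^(n+1)/(n+1)! × n!/21^n  (constant 5 cancels)
= 21/(n+1)
L = lim(n→∞) 21/(n+1) = 0
L < 1 → series CONVERGES

Converges (ratio test: L = 0 < 1)


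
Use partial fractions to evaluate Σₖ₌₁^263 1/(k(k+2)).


1/(k(k+2)) = (1/2)·(1/k - 1/(k+2)) (partial fractions)
Telescoping: Σ = (1/2)·(1 + 1/2 - 1/264 - 1/265) = 104411/139920

Sum = 104411/139920


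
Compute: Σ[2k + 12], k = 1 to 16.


Σ(2k+12) = 2·Σk + 12·n
= 2·136 + 12·16
= 272 + 192 = 464

Σ = 464


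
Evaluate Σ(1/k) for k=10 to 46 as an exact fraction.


Σₖ₌10^46 1/k = 1/10 + 1/11 + 1/12 + ... + 1/46
= 14955659016717063769/9419588158802421600
≈ 1.5877

Sum = 14955659016717063769/9419588158802421600 ≈ 1.5877


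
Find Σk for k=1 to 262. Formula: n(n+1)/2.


n(n+1)/2 = 262×263/2 = 68906/2 = 34453

Σk = 34453


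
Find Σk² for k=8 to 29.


Σₖ₌8^29 k² = Σₖ₌₁^29 k² − Σₖ₌₁^7 k²
= 29·30·59/6 − 7·8·15/6
= 8555 − 140 = 8415

Σk² = 8415


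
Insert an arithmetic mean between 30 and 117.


AM = (30 + 117)/2 = 147/2 = 73.5

AM = 73.5


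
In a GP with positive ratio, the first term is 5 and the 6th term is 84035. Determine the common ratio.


r^(n-1) = aₙ/a₁
r^5 = 84035/5 = 16807
r = 16807^(1/5)
= 7

r = 7


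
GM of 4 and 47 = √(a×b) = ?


GM = √(4×47) = √188 = 13.7113

GM = 13.7113


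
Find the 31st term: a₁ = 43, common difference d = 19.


aₙ = a₁ + (n-1)d
= 43 + (31-1)×19
= 43 + 570
= 613

a_31 = 613


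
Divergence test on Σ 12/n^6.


lim(n→∞) 12/n^6 = 0
lim aₙ = 0 → nth-term test is INCONCLUSIVE
(Need other tests; this is actually a convergent p-series with p=6 > 1)

Inconclusive (lim aₙ = 0; need another test)


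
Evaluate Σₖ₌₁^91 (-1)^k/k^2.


S = -1 + 1/4 - 1/9 + 1/16 - 1/25 + 1/36 - 1/49 + 1/64 ± ...
= -0.8225
(Full series converges to -π²/12 ≈ -0.8225)

S_91 = -0.8225


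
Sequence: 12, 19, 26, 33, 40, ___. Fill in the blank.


Pattern: arithmetic (d=7)
Terms: 12, 19, 26, 33, 40
Next term = 47

Next term = 47


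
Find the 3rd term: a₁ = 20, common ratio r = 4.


aₙ = a₁·r^(n-1)
= 20×4^2
= 20×16
= 320

a_3 = 320


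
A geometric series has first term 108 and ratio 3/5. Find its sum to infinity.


S∞ = a₁/(1-r) = 108/(1 - 3/5)
= 108/(2/5)
= 270

S∞ = 270


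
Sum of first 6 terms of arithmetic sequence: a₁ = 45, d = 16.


aₙ = 45 + (6-1)×16 = 125
Sₙ = n(a₁+aₙ)/2 = 6×(45+125)/2
= 6×170/2 = 510

S_6 = 510


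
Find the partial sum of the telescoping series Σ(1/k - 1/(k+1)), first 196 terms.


Telescoping: adjacent terms cancel.
= 1/1 - 1/197
= 1 - 1/197 = 196/197

Sum = 196/197


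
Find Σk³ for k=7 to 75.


Σₖ₌7^75 k³ = [75·76/2]² − [6·7/2]²
= 8122500 − 441 = 8122059

Σk³ = 8122059


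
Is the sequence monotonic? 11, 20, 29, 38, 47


Differences: 9, 9, 9, 9
All differences > 0 → strictly INCREASING

Monotonically increasing


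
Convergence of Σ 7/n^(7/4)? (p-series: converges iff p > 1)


p-series test: Σ c/n^p converges if p > 1, diverges if p ≤ 1 (constant c > 0 doesn't affect convergence).
p = 7/4
7/4 > 1 → CONVERGES

Converges (p = 7/4 > 1)


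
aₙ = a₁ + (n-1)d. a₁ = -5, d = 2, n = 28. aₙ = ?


aₙ = a₁ + (n-1)d
= -5 + (28-1)×2
= -5 + 54
= 49

a_28 = 49


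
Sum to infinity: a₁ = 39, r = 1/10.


S∞ = a₁/(1-r) = 39/(1 - 1/10)
= 39/(9/10)
= 130/3

S∞ = 130/3


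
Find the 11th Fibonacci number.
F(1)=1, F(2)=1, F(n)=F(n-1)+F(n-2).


Fibonacci sequence: 1, 1, 2, 3, 5, 8, 13, 21, 34, 55, 89
F(11) = 89

F(11) = 89


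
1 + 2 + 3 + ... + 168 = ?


n(n+1)/2 = 168×169/2 = 28392/2 = 14196

Σk = 14196


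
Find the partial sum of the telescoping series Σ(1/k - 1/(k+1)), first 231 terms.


Telescoping: adjacent terms cancel.
= 1/1 - 1/232
= 1 - 1/232 = 231/232

Sum = 231/232


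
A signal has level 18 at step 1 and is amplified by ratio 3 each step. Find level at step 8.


aₙ = a₁·r^(n-1)
= 18×3^7
= 18×2187
= 39366

a_8 = 39366


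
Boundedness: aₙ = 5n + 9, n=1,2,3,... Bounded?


aₙ = 5n + 9 → as n→∞, aₙ→∞
No finite upper bound exists
The sequence is UNBOUNDED

Unbounded (aₙ → ∞ as n → ∞)


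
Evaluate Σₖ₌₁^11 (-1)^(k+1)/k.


S = 1 - 1/2 + 1/3 - 1/4 + 1/5 - 1/6 + 1/7 - 1/8 ± ...
= 0.7365
(Full series converges to +ln(2) ≈ +0.6931)

S_11 = 0.7365


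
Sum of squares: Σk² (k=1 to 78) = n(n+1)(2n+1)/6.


n = 78
n(n+1)(2n+1)/6 = 78×79×157/6
= 967434/6 = 161239

Σk² = 161239


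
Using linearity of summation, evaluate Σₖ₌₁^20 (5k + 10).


Σ(5k+10) = 5·Σk + 10·n
= 5·210 + 10·20
= 1050 + 200 = 1250

Σ = 1250


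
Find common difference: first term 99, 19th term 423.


d = (aₙ - a₁)/(n-1)
= (423 - 99)/(19-1)
= 324/18 = 18

d = 18


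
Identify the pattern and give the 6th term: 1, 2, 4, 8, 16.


Pattern: powers of 2: 2ⁿ
Terms: 1, 2, 4, 8, 16
Next term = 32

Next term = 32


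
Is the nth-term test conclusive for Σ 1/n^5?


lim(n→∞) 1/n^5 = 0
lim aₙ = 0 → nth-term test is INCONCLUSIVE
(Need other tests; this is actually a convergent p-series with p=5 > 1)

Inconclusive (lim aₙ = 0; need another test)


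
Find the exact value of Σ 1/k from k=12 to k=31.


Σₖ₌12^31 1/k = 1/12 + 1/13 + 1/14 + ... + 1/31
= 72733748345767/72201776446800
≈ 1.0074

Sum = 72733748345767/72201776446800 ≈ 1.0074


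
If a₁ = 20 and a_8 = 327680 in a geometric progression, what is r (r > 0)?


r^(n-1) = aₙ/a₁
r^7 = 327680/20 = 16384
r = 16384^(1/7)
= 4

r = 4


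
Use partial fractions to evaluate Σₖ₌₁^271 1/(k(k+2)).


1/(k(k+2)) = (1/2)·(1/k - 1/(k+2)) (partial fractions)
Telescoping: Σ = (1/2)·(1 + 1/2 - 1/272 - 1/273) = 110839/148512

Sum = 110839/148512


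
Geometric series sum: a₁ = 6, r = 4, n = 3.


Sₙ = 6×(4^3 - 1)/(4 - 1)
= 6×(64 - 1)/3
= 6×63/3
= 126

S_3 = 126


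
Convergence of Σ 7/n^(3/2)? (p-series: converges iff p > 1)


p-series test: Σ c/n^p converges if p > 1, diverges if p ≤ 1 (constant c > 0 doesn't affect convergence).
p = 3/2
3/2 > 1 → CONVERGES

Converges (p = 3/2 > 1)


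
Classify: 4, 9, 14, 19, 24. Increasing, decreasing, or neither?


Differences: 5, 5, 5, 5
All differences > 0 → strictly INCREASING

Monotonically increasing


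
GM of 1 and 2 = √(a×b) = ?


GM = √(1×2) = √2 = 1.4142

GM = 1.4142


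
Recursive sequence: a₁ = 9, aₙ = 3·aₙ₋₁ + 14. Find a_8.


Computing step by step:
a_1 = 9
a_2 = 41
a_3 = 137
a_4 = 425
a_5 = 1289
a_6 = 3881
a_7 = 11657
a_8 = 34985


a_8 = 34985


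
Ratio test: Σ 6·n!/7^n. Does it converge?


aₙ = 6·n!/7^n
a_{n+1}/aₙ = (n+1)!/7^(n+1) × 7^n/n!  (constant 6 cancels)
= (n+1)/7
L = lim(n→∞) (n+1)/7 = ∞
L > 1 → series DIVERGES

Diverges (ratio test: L = ∞ > 1)


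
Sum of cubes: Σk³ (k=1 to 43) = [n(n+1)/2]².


n(n+1)/2 = 43×44/2 = 946
Σk³ = 946² = 894916

Σk³ = 894916


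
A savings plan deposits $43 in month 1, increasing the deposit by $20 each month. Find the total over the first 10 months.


aₙ = 43 + (10-1)×20 = 223
Sₙ = n(a₁+aₙ)/2 = 10×(43+223)/2
= 10×266/2 = 1330

S_10 = 1330


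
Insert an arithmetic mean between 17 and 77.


AM = (17 + 77)/2 = 94/2 = 47

AM = 47


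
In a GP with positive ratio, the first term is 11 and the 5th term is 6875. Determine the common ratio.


r^(n-1) = aₙ/a₁
r^4 = 6875/11 = 625
r = 625^(1/4)
= ±5; taking r > 0 gives r = 5

r = 5


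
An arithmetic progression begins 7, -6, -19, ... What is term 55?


aₙ = a₁ + (n-1)d
= 7 + (55-1)×-13
= 7 - 702
= -695

a_55 = -695


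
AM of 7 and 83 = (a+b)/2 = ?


AM = (7 + 83)/2 = 90/2 = 45

AM = 45


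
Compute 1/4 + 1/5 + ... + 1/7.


Σₖ₌4^7 1/k = 1/4 + 1/5 + 1/6 + 1/7
= 319/420
≈ 0.7595

Sum = 319/420 ≈ 0.7595


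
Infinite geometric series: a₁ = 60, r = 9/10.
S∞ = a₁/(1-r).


S∞ = a₁/(1-r) = 60/(1 - 9/10)
= 60/(1/10)
= 600

S∞ = 600


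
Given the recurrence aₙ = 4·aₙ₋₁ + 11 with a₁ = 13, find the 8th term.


Computing step by step:
a_1 = 13
a_2 = 63
a_3 = 263
a_4 = 1063
a_5 = 4263
a_6 = 17063
a_7 = 68263
a_8 = 273063


a_8 = 273063


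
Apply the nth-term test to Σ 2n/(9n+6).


lim(n→∞) 2n/(9n+6) = 2/9 = 2/9  (divide numerator and denominator by n)
lim aₙ = 2/9 ≠ 0 → series DIVERGES

Diverges (lim aₙ = 2/9 ≠ 0)


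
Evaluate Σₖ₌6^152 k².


Σₖ₌6^152 k² = Σₖ₌₁^152 k² − Σₖ₌₁^5 k²
= 152·153·305/6 − 5·6·11/6
= 1182180 − 55 = 1182125

Σk² = 1182125


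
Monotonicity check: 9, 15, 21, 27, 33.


Differences: 6, 6, 6, 6
All differences > 0 → strictly INCREASING

Monotonically increasing


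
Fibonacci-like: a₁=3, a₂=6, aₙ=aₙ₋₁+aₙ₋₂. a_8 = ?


Computing iteratively: 3, 6, 9, 15, 24, 39, 63, 102
a_8 = 102

a_8 = 102


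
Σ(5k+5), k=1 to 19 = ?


Σ(5k+5) = 5·Σk + 5·n
= 5·190 + 5·19
= 950 + 95 = 1045

Σ = 1045


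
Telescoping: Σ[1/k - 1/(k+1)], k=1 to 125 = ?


Telescoping: adjacent terms cancel.
= 1/1 - 1/126
= 1 - 1/126 = 125/126

Sum = 125/126


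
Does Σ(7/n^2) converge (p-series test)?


p-series test: Σ c/n^p converges if p > 1, diverges if p ≤ 1 (constant c > 0 doesn't affect convergence).
p = 2
2 > 1 → CONVERGES

Converges (p = 2 > 1)


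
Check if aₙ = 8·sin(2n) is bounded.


For all n, -1 ≤ sin(2n) ≤ 1, so -8 ≤ 8·sin(2n) ≤ 8
Lower bound: -8, Upper bound: 8
The sequence IS bounded

Bounded (-8 ≤ aₙ ≤ 8)


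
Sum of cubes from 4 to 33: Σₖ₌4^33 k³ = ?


Σₖ₌4^33 k³ = [33·34/2]² − [3·4/2]²
= 314721 − 36 = 314685

Σk³ = 314685


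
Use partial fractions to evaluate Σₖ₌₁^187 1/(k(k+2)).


1/(k(k+2)) = (1/2)·(1/k - 1/(k+2)) (partial fractions)
Telescoping: Σ = (1/2)·(1 + 1/2 - 1/188 - 1/189) = 52921/71064

Sum = 52921/71064


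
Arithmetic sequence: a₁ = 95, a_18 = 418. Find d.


d = (aₙ - a₁)/(n-1)
= (418 - 95)/(18-1)
= 323/17 = 19

d = 19


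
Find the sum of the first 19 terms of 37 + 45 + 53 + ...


aₙ = 37 + (19-1)×8 = 181
Sₙ = n(a₁+aₙ)/2 = 19×(37+181)/2
= 19×218/2 = 2071

S_19 = 2071


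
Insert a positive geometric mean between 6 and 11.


GM = √(6×11) = √66 = 8.124

GM = 8.124


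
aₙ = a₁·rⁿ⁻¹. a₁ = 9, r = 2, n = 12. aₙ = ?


aₙ = a₁·r^(n-1)
= 9×2^11
= 9×2048
= 18432

a_12 = 18432


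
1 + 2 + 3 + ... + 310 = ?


n(n+1)/2 = 310×311/2 = 96410/2 = 48205

Σk = 48205


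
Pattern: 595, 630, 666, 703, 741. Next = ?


Pattern: triangular numbers: n(n+1)/2
Terms: 595, 630, 666, 703, 741
Next term = 780

Next term = 780


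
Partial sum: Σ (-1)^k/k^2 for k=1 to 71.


S = -1 + 1/4 - 1/9 + 1/16 - 1/25 + 1/36 - 1/49 + 1/64 ± ...
= -0.8226
(Full series converges to -π²/12 ≈ -0.8225)

S_71 = -0.8226


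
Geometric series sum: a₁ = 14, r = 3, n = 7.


Sₙ = 14×(3^7 - 1)/(3 - 1)
= 14×(2187 - 1)/2
= 14×2186/2
= 15302

S_7 = 15302


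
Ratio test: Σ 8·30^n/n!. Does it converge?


aₙ = 8·30^n/n!
a_{n+1}/aₙ = 30^(n+1)/(n+1)! × n!/30^n  (constant 8 cancels)
= 30/(n+1)
L = lim(n→∞) 30/(n+1) = 0
L < 1 → series CONVERGES

Converges (ratio test: L = 0 < 1)


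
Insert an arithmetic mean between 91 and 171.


AM = (91 + 171)/2 = 262/2 = 131

AM = 131


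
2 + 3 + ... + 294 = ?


Σₖ₌2^294 k = Σₖ₌₁^294 k − Σₖ₌₁^1 k
= 294·295/2 − 1·2/2
= 43365 − 1 = 43364

Σk = 43364


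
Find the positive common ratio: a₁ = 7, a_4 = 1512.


r^(n-1) = aₙ/a₁
r^3 = 1512/7 = 216
r = 216^(1/3)
= 6

r = 6


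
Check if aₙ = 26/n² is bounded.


a₁ = 26, a₂ = 26/4, a₃ = 26/9, ...
0 < aₙ ≤ 26 for all n ≥ 1
The sequence IS bounded

Bounded (0 < aₙ ≤ 26)


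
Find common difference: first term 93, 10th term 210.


d = (aₙ - a₁)/(n-1)
= (210 - 93)/(10-1)
= 117/9 = 13

d = 13


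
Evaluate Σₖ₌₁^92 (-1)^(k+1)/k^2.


S = 1 - 1/4 + 1/9 - 1/16 + 1/25 - 1/36 + 1/49 - 1/64 ± ...
= 0.8224
(Full series converges to +π²/12 ≈ +0.8225)

S_92 = 0.8224


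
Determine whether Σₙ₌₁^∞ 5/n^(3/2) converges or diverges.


p-series test: Σ c/n^p converges if p > 1, diverges if p ≤ 1 (constant c > 0 doesn't affect convergence).
p = 3/2
3/2 > 1 → CONVERGES

Converges (p = 3/2 > 1)


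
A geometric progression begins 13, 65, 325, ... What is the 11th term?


aₙ = a₁·r^(n-1)
= 13×5^10
= 13×9765625
= 126953125

a_11 = 126953125


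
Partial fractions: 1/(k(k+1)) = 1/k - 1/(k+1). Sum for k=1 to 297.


1/(k(k+1)) = 1/k - 1/(k+1) (partial fractions)
Telescoping: Σ = 1 - 1/298 = 297/298

Sum = 297/298


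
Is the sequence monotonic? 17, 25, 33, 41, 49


Differences: 8, 8, 8, 8
All differences > 0 → strictly INCREASING

Monotonically increasing


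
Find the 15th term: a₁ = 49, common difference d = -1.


aₙ = a₁ + (n-1)d
= 49 + (15-1)×-1
= 49 - 14
= 35

a_15 = 35


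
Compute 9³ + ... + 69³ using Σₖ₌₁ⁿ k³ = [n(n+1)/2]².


Σₖ₌9^69 k³ = [69·70/2]² − [8·9/2]²
= 5832225 − 1296 = 5830929

Σk³ = 5830929


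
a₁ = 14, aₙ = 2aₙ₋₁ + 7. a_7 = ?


Computing step by step:
a_1 = 14
a_2 = 35
a_3 = 77
a_4 = 161
a_5 = 329
a_6 = 665
a_7 = 1337


a_7 = 1337


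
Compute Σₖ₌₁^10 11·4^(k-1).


Sₙ = 11×(4^10 - 1)/(4 - 1)
= 11×(1048576 - 1)/3
= 11×1048575/3
= 3844775

S_10 = 3844775


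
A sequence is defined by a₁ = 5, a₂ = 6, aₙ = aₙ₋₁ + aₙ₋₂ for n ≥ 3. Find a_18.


Computing iteratively: 5, 6, 11, 17, 28, 45, 73, 118, 191, 309, 500, 809, ...
a_18 = 14517

a_18 = 14517


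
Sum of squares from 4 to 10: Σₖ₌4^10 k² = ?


Σₖ₌4^10 k² = Σₖ₌₁^10 k² − Σₖ₌₁^3 k²
= 10·11·21/6 − 3·4·7/6
= 385 − 14 = 371

Σk² = 371


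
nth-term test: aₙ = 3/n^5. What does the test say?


lim(n→∞) 3/n^5 = 0
lim aₙ = 0 → nth-term test is INCONCLUSIVE
(Need other tests; this is actually a convergent p-series with p=5 > 1)

Inconclusive (lim aₙ = 0; need another test)


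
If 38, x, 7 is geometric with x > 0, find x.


GM = √(38×7) = √266 = 16.3095

GM = 16.3095


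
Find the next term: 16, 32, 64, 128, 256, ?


Pattern: powers of 2: 2ⁿ
Terms: 16, 32, 64, 128, 256
Next term = 512

Next term = 512


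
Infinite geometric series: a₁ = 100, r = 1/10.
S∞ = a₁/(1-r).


S∞ = a₁/(1-r) = 100/(1 - 1/10)
= 100/(9/10)
= 1000/9

S∞ = 1000/9


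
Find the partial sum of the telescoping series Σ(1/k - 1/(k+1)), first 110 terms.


Telescoping: adjacent terms cancel.
= 1/1 - 1/111
= 1 - 1/111 = 110/111

Sum = 110/111


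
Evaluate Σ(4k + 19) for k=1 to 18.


Σ(4k+19) = 4·Σk + 19·n
= 4·171 + 19·18
= 684 + 342 = 1026

Σ = 1026


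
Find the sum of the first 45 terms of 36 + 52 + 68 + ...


aₙ = 36 + (45-1)×16 = 740
Sₙ = n(a₁+aₙ)/2 = 45×(36+740)/2
= 45×776/2 = 17460

S_45 = 17460


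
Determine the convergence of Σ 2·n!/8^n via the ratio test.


aₙ = 2·n!/8^n
a_{n+1}/aₙ = (n+1)!/8^(n+1) × 8^n/n!  (constant 2 cancels)
= (n+1)/8
L = lim(n→∞) (n+1)/8 = ∞
L > 1 → series DIVERGES

Diverges (ratio test: L = ∞ > 1)


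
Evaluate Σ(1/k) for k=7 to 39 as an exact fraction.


Σₖ₌7^39 1/k = 1/7 + 1/8 + 1/9 + ... + 1/39
= 876018803354593/485721041551200
≈ 1.8035

Sum = 876018803354593/485721041551200 ≈ 1.8035


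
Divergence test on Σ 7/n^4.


lim(n→∞) 7/n^4 = 0
lim aₙ = 0 → nth-term test is INCONCLUSIVE
(Need other tests; this is actually a convergent p-series with p=4 > 1)

Inconclusive (lim aₙ = 0; need another test)


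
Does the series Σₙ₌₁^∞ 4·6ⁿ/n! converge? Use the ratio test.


aₙ = 4·6^n/n!
a_{n+1}/aₙ = 6^(n+1)/(n+1)! × n!/6^n  (constant 4 cancels)
= 6/(n+1)
L = lim(n→∞) 6/(n+1) = 0
L < 1 → series CONVERGES

Converges (ratio test: L = 0 < 1)


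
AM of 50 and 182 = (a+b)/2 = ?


AM = (50 + 182)/2 = 232/2 = 116

AM = 116


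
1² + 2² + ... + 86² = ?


n = 86
n(n+1)(2n+1)/6 = 86×87×173/6
= 1294386/6 = 215731

Σk² = 215731


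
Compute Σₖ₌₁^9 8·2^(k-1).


Sₙ = 8×(2^9 - 1)/(2 - 1)
= 8×(512 - 1)/1
= 8×511/1
= 4088

S_9 = 4088


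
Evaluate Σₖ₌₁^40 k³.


n(n+1)/2 = 40×41/2 = 820
Σk³ = 820² = 672400

Σk³ = 672400


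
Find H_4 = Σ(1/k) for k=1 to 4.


H_4 = 1/1 + 1/2 + 1/3 + 1/4
= 25/12
≈ 2.0833

H_4 = 25/12 ≈ 2.0833


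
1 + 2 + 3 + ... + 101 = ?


n(n+1)/2 = 101×102/2 = 10302/2 = 5151

Σk = 5151


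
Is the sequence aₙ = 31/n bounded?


a₁ = 31, a₂ = 31/2, a₃ = 31/3, ...
0 < aₙ ≤ 31 for all n ≥ 1
Lower bound: 0, Upper bound: 31
The sequence IS bounded

Bounded (0 < aₙ ≤ 31)


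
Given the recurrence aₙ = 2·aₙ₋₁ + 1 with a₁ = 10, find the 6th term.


Computing step by step:
a_1 = 10
a_2 = 21
a_3 = 43
a_4 = 87
a_5 = 175
a_6 = 351


a_6 = 351


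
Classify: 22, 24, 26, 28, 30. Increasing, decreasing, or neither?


Differences: 2, 2, 2, 2
All differences > 0 → strictly INCREASING

Monotonically increasing


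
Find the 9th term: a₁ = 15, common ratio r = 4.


aₙ = a₁·r^(n-1)
= 15×4^8
= 15×65536
= 983040

a_9 = 983040


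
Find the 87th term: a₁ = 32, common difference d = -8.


aₙ = a₁ + (n-1)d
= 32 + (87-1)×-8
= 32 - 688
= -656

a_87 = -656


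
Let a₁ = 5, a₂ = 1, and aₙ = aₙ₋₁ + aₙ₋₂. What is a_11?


Computing iteratively: 5, 1, 6, 7, 13, 20, 33, 53, 86, 139, 225
a_11 = 225

a_11 = 225


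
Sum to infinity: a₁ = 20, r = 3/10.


S∞ = a₁/(1-r) = 20/(1 - 3/10)
= 20/(7/10)
= 200/7

S∞ = 200/7


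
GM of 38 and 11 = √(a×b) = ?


GM = √(38×11) = √418 = 20.445

GM = 20.445


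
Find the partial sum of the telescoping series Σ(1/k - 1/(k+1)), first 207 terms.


Telescoping: adjacent terms cancel.
= 1/1 - 1/208
= 1 - 1/208 = 207/208

Sum = 207/208


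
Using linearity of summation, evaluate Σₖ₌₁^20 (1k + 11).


Σ(1k+11) = 1·Σk + 11·n
= 1·210 + 11·20
= 210 + 220 = 430

Σ = 430


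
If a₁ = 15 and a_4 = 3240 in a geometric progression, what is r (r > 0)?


r^(n-1) = aₙ/a₁
r^3 = 3240/15 = 216
r = 216^(1/3)
= 6

r = 6


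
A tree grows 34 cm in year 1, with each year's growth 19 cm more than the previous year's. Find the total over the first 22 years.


aₙ = 34 + (22-1)×19 = 433
Sₙ = n(a₁+aₙ)/2 = 22×(34+433)/2
= 22×467/2 = 5137

S_22 = 5137


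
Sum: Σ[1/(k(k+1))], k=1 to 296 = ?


1/(k(k+1)) = 1/k - 1/(k+1) (partial fractions)
Telescoping: Σ = 1 - 1/297 = 296/297

Sum = 296/297


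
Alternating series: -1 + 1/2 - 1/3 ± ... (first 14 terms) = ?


S = -1 + 1/2 - 1/3 + 1/4 - 1/5 + 1/6 - 1/7 + 1/8 ± ...
= -0.6587
(Full series converges to -ln(2) ≈ -0.6931)

S_14 = -0.6587


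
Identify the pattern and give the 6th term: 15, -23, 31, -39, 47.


Pattern: alternating sign, magnitude arithmetic (d=8)
Terms: 15, -23, 31, -39, 47
Next term = -55

Next term = -55


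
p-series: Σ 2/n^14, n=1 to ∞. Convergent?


p-series test: Σ c/n^p converges if p > 1, diverges if p ≤ 1 (constant c > 0 doesn't affect convergence).
p = 14
14 > 1 → CONVERGES

Converges (p = 14 > 1)


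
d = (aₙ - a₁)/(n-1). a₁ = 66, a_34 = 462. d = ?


d = (aₙ - a₁)/(n-1)
= (462 - 66)/(34-1)
= 396/33 = 12

d = 12


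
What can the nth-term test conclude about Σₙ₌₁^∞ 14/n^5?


lim(n→∞) 14/n^5 = 0
lim aₙ = 0 → nth-term test is INCONCLUSIVE
(Need other tests; this is actually a convergent p-series with p=5 > 1)

Inconclusive (lim aₙ = 0; need another test)


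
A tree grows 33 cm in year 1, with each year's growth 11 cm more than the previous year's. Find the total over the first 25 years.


aₙ = 33 + (25-1)×11 = 297
Sₙ = n(a₁+aₙ)/2 = 25×(33+297)/2
= 25×330/2 = 4125

S_25 = 4125


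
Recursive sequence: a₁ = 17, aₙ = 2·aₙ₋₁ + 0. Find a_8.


Computing step by step:
a_1 = 17
a_2 = 34
a_3 = 68
a_4 = 136
a_5 = 272
a_6 = 544
a_7 = 1088
a_8 = 2176


a_8 = 2176


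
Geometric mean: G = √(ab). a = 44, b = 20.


GM = √(44×20) = √880 = 29.6648

GM = 29.6648


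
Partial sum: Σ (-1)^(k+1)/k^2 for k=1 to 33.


S = 1 - 1/4 + 1/9 - 1/16 + 1/25 - 1/36 + 1/49 - 1/64 ± ...
= 0.8229
(Full series converges to +π²/12 ≈ +0.8225)

S_33 = 0.8229


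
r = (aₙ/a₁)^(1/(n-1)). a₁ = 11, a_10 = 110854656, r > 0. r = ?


r^(n-1) = aₙ/a₁
r^9 = 110854656/11 = 10077696
r = 10077696^(1/9)
= 6

r = 6


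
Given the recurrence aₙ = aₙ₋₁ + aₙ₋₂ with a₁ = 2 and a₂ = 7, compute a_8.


Computing iteratively: 2, 7, 9, 16, 25, 41, 66, 107
a_8 = 107

a_8 = 107


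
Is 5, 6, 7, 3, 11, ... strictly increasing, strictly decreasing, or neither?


Differences: 1, 1, -4, 8
Difference at position 1 is +1 (> 0) but position 3 is -4 (< 0) — sequence both rises and falls
→ NOT monotonic

Not monotonic


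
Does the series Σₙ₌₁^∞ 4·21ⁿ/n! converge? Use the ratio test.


aₙ = 4·21^n/n!
a_{n+1}/aₙ = 21^(n+1)/(n+1)! × n!/21^n  (constant 4 cancels)
= 21/(n+1)
L = lim(n→∞) 21/(n+1) = 0
L < 1 → series CONVERGES

Converges (ratio test: L = 0 < 1)


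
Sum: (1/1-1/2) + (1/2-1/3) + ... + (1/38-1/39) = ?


Telescoping: adjacent terms cancel.
= 1/1 - 1/39
= 1 - 1/39 = 38/39

Sum = 38/39


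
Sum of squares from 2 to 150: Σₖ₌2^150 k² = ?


Σₖ₌2^150 k² = Σₖ₌₁^150 k² − Σₖ₌₁^1 k²
= 150·151·301/6 − 1·2·3/6
= 1136275 − 1 = 1136274

Σk² = 1136274


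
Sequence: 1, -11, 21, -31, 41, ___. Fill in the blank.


Pattern: alternating sign, magnitude arithmetic (d=10)
Terms: 1, -11, 21, -31, 41
Next term = -51

Next term = -51


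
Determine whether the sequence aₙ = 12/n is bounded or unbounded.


a₁ = 12, a₂ = 12/2, a₃ = 12/3, ...
0 < aₙ ≤ 12 for all n ≥ 1
Lower bound: 0, Upper bound: 12
The sequence IS bounded

Bounded (0 < aₙ ≤ 12)


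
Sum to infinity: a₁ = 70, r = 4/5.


S∞ = a₁/(1-r) = 70/(1 - 4/5)
= 70/(1/5)
= 350

S∞ = 350


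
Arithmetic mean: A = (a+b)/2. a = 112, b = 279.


AM = (112 + 279)/2 = 391/2 = 195.5

AM = 195.5


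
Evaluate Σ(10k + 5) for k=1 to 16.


Σ(10k+5) = 10·Σk + 5·n
= 10·136 + 5·16
= 1360 + 80 = 1440

Σ = 1440


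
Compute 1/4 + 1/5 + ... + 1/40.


Σₖ₌4^40 1/k = 1/4 + 1/5 + 1/6 + ... + 1/40
= 1187689805016613/485721041551200
≈ 2.4452

Sum = 1187689805016613/485721041551200 ≈ 2.4452


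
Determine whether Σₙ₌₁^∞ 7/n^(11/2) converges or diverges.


p-series test: Σ c/n^p converges if p > 1, diverges if p ≤ 1 (constant c > 0 doesn't affect convergence).
p = 11/2
11/2 > 1 → CONVERGES

Converges (p = 11/2 > 1)


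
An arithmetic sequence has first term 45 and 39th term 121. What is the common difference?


d = (aₙ - a₁)/(n-1)
= (121 - 45)/(39-1)
= 76/38 = 2

d = 2


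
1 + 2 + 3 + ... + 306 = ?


n(n+1)/2 = 306×307/2 = 93942/2 = 46971

Σk = 46971


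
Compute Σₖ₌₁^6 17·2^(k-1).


Sₙ = 17×(2^6 - 1)/(2 - 1)
= 17×(64 - 1)/1
= 17×63/1
= 1071

S_6 = 1071


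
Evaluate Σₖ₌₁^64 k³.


n(n+1)/2 = 64×65/2 = 2080
Σk³ = 2080² = 4326400

Σk³ = 4326400


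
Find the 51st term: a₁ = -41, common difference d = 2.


aₙ = a₁ + (n-1)d
= -41 + (51-1)×2
= -41 + 100
= 59

a_51 = 59


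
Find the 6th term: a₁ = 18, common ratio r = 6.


aₙ = a₁·r^(n-1)
= 18×6^5
= 18×7776
= 139968

a_6 = 139968


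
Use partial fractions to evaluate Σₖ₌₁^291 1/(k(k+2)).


1/(k(k+2)) = (1/2)·(1/k - 1/(k+2)) (partial fractions)
Telescoping: Σ = (1/2)·(1 + 1/2 - 1/292 - 1/293) = 127749/171112

Sum = 127749/171112


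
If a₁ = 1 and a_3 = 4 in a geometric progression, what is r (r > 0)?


r^(n-1) = aₙ/a₁
r^2 = 4/1 = 4
r = 4^(1/2)
= ±2; taking r > 0 gives r = 2

r = 2


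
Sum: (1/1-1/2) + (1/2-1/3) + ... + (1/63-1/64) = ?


Telescoping: adjacent terms cancel.
= 1/1 - 1/64
= 1 - 1/64 = 63/64

Sum = 63/64


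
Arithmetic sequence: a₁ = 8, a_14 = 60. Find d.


d = (aₙ - a₁)/(n-1)
= (60 - 8)/(14-1)
= 52/13 = 4

d = 4


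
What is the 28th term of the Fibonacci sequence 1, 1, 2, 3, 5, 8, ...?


Fibonacci sequence: 1, 1, 2, 3, 5, 8, 13, 21, 34, 55, 89, ...
F(28) = 317811

F(28) = 317811


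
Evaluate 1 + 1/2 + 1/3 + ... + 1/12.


H_12 = 1/1 + 1/2 + 1/3 + ... + 1/12
= 86021/27720
≈ 3.1032

H_12 = 86021/27720 ≈ 3.1032


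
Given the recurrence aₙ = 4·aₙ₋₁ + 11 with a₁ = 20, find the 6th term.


Computing step by step:
a_1 = 20
a_2 = 91
a_3 = 375
a_4 = 1511
a_5 = 6055
a_6 = 24231


a_6 = 24231


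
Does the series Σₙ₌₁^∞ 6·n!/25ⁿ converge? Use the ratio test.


aₙ = 6·n!/25^n
a_{n+1}/aₙ = (n+1)!/25^(n+1) × 25^n/n!  (constant 6 cancels)
= (n+1)/25
L = lim(n→∞) (n+1)/25 = ∞
L > 1 → series DIVERGES

Diverges (ratio test: L = ∞ > 1)


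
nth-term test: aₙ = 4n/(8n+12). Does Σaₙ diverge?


lim(n→∞) 4n/(8n+12) = 4/8 = 1/2  (divide numerator and denominator by n)
lim aₙ = 1/2 ≠ 0 → series DIVERGES

Diverges (lim aₙ = 1/2 ≠ 0)


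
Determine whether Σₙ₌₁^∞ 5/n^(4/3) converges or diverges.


p-series test: Σ c/n^p converges if p > 1, diverges if p ≤ 1 (constant c > 0 doesn't affect convergence).
p = 4/3
4/3 > 1 → CONVERGES

Converges (p = 4/3 > 1)


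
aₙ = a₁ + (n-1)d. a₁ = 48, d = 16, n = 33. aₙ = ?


aₙ = a₁ + (n-1)d
= 48 + (33-1)×16
= 48 + 512
= 560

a_33 = 560


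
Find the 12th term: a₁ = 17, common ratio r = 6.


aₙ = a₁·r^(n-1)
= 17×6^11
= 17×362797056
= 6167549952

a_12 = 6167549952


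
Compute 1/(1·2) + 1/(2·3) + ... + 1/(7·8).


1/(k(k+1)) = 1/k - 1/(k+1) (partial fractions)
Telescoping: Σ = 1 - 1/8 = 7/8

Sum = 7/8


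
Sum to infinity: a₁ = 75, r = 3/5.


S∞ = a₁/(1-r) = 75/(1 - 3/5)
= 75/(2/5)
= 375/2

S∞ = 375/2


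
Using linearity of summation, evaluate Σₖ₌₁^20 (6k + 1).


Σ(6k+1) = 6·Σk + 1·n
= 6·210 + 1·20
= 1260 + 20 = 1280

Σ = 1280


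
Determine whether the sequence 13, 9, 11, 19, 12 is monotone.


Differences: -4, 2, 8, -7
Difference at position 2 is +2 (> 0) but position 1 is -4 (< 0) — sequence both rises and falls
→ NOT monotonic

Not monotonic


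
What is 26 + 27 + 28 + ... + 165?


Σₖ₌26^165 k = Σₖ₌₁^165 k − Σₖ₌₁^25 k
= 165·166/2 − 25·26/2
= 13695 − 325 = 13370

Σk = 13370


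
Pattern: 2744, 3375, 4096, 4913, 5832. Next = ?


Pattern: perfect cubes: n³
Terms: 2744, 3375, 4096, 4913, 5832
Next term = 6859

Next term = 6859


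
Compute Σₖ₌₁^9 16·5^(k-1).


Sₙ = 16×(5^9 - 1)/(5 - 1)
= 16×(1953125 - 1)/4
= 16×1953124/4
= 7812496

S_9 = 7812496


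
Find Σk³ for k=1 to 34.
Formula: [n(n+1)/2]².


n(n+1)/2 = 34×35/2 = 595
Σk³ = 595² = 354025

Σk³ = 354025


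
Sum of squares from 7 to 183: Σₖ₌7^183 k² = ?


Σₖ₌7^183 k² = Σₖ₌₁^183 k² − Σₖ₌₁^6 k²
= 183·184·367/6 − 6·7·13/6
= 2059604 − 91 = 2059513

Σk² = 2059513


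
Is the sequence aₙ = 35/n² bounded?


a₁ = 35, a₂ = 35/4, a₃ = 35/9, ...
0 < aₙ ≤ 35 for all n ≥ 1
The sequence IS bounded

Bounded (0 < aₙ ≤ 35)


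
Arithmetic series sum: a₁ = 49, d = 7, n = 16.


aₙ = 49 + (16-1)×7 = 154
Sₙ = n(a₁+aₙ)/2 = 16×(49+154)/2
= 16×203/2 = 1624

S_16 = 1624


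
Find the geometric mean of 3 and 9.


GM = √(3×9) = √27 = 5.1962

GM = 5.1962


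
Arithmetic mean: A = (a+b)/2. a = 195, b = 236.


AM = (195 + 236)/2 = 431/2 = 215.5

AM = 215.5


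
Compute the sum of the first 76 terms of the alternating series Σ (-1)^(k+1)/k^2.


S = 1 - 1/4 + 1/9 - 1/16 + 1/25 - 1/36 + 1/49 - 1/64 ± ...
= 0.8224
(Full series converges to +π²/12 ≈ +0.8225)

S_76 = 0.8224


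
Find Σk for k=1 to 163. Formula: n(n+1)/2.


n(n+1)/2 = 163×164/2 = 26732/2 = 13366

Σk = 13366


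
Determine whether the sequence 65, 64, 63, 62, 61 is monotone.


Differences: -1, -1, -1, -1
All differences < 0 → strictly DECREASING

Monotonically decreasing


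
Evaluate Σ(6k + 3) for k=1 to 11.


Σ(6k+3) = 6·Σk + 3·n
= 6·66 + 3·11
= 396 + 33 = 429

Σ = 429


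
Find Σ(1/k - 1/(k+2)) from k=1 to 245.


Telescoping with gap 2: two head and two tail terms survive.
= (1 + 1/2) - (1/246 + 1/247)
= 3/2 - 1/246 - 1/247 = 45325/30381

Sum = 45325/30381


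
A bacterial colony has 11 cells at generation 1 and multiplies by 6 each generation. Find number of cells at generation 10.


aₙ = a₁·r^(n-1)
= 11×6^9
= 11×10077696
= 110854656

a_10 = 110854656


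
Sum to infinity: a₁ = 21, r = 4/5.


S∞ = a₁/(1-r) = 21/(1 - 4/5)
= 21/(1/5)
= 105

S∞ = 105


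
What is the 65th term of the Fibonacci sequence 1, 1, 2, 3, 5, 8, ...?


Fibonacci sequence: 1, 1, 2, 3, 5, 8, 13, 21, 34, 55, 89, ...
F(65) = 17167680177565

F(65) = 17167680177565


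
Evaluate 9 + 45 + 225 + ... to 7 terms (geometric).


Sₙ = 9×(5^7 - 1)/(5 - 1)
= 9×(78125 - 1)/4
= 9×78124/4
= 175779

S_7 = 175779


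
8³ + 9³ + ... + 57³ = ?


Σₖ₌8^57 k³ = [57·58/2]² − [7·8/2]²
= 2732409 − 784 = 2731625

Σk³ = 2731625


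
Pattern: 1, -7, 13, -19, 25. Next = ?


Pattern: alternating sign, magnitude arithmetic (d=6)
Terms: 1, -7, 13, -19, 25
Next term = -31

Next term = -31


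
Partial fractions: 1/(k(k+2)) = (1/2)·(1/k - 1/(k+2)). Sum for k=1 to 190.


1/(k(k+2)) = (1/2)·(1/k - 1/(k+2)) (partial fractions)
Telescoping: Σ = (1/2)·(1 + 1/2 - 1/191 - 1/192) = 54625/73344

Sum = 54625/73344


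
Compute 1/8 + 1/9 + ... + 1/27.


Σₖ₌8^27 1/k = 1/8 + 1/9 + 1/10 + ... + 1/27
= 104294993063/80313433200
≈ 1.2986

Sum = 104294993063/80313433200 ≈ 1.2986


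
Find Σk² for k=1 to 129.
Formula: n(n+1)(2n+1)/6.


n = 129
n(n+1)(2n+1)/6 = 129×130×259/6
= 4343430/6 = 723905

Σk² = 723905
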